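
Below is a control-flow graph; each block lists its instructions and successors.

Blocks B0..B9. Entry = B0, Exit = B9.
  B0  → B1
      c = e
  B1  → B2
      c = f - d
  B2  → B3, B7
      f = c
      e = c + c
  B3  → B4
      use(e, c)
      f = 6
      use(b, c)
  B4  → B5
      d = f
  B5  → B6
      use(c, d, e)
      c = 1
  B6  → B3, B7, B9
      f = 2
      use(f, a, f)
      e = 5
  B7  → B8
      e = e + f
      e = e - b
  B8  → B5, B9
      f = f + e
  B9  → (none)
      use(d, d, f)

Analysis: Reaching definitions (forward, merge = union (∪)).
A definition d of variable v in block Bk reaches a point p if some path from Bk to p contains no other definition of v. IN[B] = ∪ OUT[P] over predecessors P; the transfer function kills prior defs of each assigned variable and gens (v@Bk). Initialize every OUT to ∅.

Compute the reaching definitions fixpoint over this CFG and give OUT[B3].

Answer: {c@B1, c@B5, d@B4, e@B2, e@B6, f@B3}

Trace:
Fixpoint table:
  B0: | IN={} | OUT={c@B0}
  B1: | IN={c@B0} | OUT={c@B1}
  B2: | IN={c@B1} | OUT={c@B1, e@B2, f@B2}
  B3: | IN={c@B1, c@B5, d@B4, e@B2, e@B6, f@B2, f@B6} | OUT={c@B1, c@B5, d@B4, e@B2, e@B6, f@B3}
  B4: | IN={c@B1, c@B5, d@B4, e@B2, e@B6, f@B3} | OUT={c@B1, c@B5, d@B4, e@B2, e@B6, f@B3}
  B5: | IN={c@B1, c@B5, d@B4, e@B2, e@B6, e@B7, f@B3, f@B8} | OUT={c@B5, d@B4, e@B2, e@B6, e@B7, f@B3, f@B8}
  B6: | IN={c@B5, d@B4, e@B2, e@B6, e@B7, f@B3, f@B8} | OUT={c@B5, d@B4, e@B6, f@B6}
  B7: | IN={c@B1, c@B5, d@B4, e@B2, e@B6, f@B2, f@B6} | OUT={c@B1, c@B5, d@B4, e@B7, f@B2, f@B6}
  B8: | IN={c@B1, c@B5, d@B4, e@B7, f@B2, f@B6} | OUT={c@B1, c@B5, d@B4, e@B7, f@B8}
  B9: | IN={c@B1, c@B5, d@B4, e@B6, e@B7, f@B6, f@B8} | OUT={c@B1, c@B5, d@B4, e@B6, e@B7, f@B6, f@B8}

Merge at B3: IN[B3] = OUT[B2] ⊔ OUT[B6] = {c@B1, c@B5, d@B4, e@B2, e@B6, f@B2, f@B6}
Applying B3's transfer function to that IN value gives OUT[B3] (row B3 above).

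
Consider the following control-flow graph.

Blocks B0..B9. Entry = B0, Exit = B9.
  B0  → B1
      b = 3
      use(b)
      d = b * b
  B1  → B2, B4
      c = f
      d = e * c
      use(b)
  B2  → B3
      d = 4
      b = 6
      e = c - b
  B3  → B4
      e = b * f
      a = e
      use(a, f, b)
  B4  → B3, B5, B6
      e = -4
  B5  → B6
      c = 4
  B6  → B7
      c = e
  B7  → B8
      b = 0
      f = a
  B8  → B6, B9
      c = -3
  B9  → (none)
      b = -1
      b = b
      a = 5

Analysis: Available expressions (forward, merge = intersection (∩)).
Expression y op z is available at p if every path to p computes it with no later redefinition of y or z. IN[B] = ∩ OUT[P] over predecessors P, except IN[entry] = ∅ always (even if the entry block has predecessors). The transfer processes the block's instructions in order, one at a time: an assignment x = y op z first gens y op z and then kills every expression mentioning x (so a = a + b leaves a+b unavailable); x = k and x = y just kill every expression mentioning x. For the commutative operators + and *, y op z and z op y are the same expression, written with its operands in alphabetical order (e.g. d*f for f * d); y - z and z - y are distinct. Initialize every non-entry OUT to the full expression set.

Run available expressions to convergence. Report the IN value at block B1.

Fixpoint table:
  B0: | IN={} | OUT={b*b}
  B1: | IN={b*b} | OUT={b*b, c*e}
  B2: | IN={b*b, c*e} | OUT={c-b}
  B3: | IN={} | OUT={b*f}
  B4: | IN={} | OUT={}
  B5: | IN={} | OUT={}
  B6: | IN={} | OUT={}
  B7: | IN={} | OUT={}
  B8: | IN={} | OUT={}
  B9: | IN={} | OUT={}

Merge at B1: IN[B1] = OUT[B0] = {b*b}

Answer: {b*b}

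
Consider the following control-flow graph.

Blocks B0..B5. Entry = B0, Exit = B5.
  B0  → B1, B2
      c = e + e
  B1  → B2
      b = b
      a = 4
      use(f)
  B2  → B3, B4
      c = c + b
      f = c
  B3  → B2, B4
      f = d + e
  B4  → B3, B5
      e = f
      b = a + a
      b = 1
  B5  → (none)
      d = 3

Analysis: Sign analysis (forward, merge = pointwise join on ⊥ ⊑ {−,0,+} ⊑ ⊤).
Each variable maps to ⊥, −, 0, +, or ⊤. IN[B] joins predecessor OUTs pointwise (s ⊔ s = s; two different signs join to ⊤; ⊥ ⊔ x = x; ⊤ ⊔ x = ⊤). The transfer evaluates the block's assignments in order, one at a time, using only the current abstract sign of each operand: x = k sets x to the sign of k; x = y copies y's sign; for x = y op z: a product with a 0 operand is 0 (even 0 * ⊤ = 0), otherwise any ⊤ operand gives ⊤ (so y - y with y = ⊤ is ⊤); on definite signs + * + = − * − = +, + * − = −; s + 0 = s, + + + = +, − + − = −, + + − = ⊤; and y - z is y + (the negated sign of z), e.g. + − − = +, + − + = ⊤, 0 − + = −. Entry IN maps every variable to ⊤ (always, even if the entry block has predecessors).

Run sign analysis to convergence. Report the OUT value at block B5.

Converged values:
  B0:   IN=(all ⊤)   OUT=(all ⊤)
  B1:   IN=(all ⊤)   OUT={a:+; rest ⊤}
  B2:   IN=(all ⊤)   OUT=(all ⊤)
  B3:   IN=(all ⊤)   OUT=(all ⊤)
  B4:   IN=(all ⊤)   OUT={b:+; rest ⊤}
  B5:   IN={b:+; rest ⊤}   OUT={b:+, d:+; rest ⊤}

Merge at B5: IN[B5] = OUT[B4] = {a: ⊤, b: +, c: ⊤, d: ⊤, e: ⊤, f: ⊤}
Applying B5's transfer function to that IN value gives OUT[B5] (row B5 above).

Answer: {a: ⊤, b: +, c: ⊤, d: +, e: ⊤, f: ⊤}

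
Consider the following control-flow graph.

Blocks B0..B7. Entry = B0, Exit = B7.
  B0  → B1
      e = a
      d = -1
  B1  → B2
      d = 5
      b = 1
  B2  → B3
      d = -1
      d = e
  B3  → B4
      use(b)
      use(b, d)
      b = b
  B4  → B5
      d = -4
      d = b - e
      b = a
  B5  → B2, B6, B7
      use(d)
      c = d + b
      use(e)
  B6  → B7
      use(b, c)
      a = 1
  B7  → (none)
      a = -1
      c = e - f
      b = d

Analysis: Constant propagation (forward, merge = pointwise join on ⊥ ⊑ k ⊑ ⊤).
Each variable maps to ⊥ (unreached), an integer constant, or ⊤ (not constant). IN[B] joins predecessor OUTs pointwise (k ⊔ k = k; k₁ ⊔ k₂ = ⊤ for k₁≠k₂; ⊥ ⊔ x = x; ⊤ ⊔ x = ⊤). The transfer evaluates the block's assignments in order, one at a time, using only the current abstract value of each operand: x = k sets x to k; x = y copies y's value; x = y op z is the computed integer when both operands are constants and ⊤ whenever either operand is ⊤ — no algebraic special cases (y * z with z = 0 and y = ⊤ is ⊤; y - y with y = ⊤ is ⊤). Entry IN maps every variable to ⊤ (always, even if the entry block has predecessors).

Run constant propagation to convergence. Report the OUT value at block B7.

Fixpoint table:
  B0:   IN=(all ⊤)   OUT={d:-1; rest ⊤}
  B1:   IN={d:-1; rest ⊤}   OUT={b:1, d:5; rest ⊤}
  B2:   IN=(all ⊤)   OUT=(all ⊤)
  B3:   IN=(all ⊤)   OUT=(all ⊤)
  B4:   IN=(all ⊤)   OUT=(all ⊤)
  B5:   IN=(all ⊤)   OUT=(all ⊤)
  B6:   IN=(all ⊤)   OUT={a:1; rest ⊤}
  B7:   IN=(all ⊤)   OUT={a:-1; rest ⊤}

Merge at B7: IN[B7] = OUT[B5] ⊔ OUT[B6] = {a: ⊤, b: ⊤, c: ⊤, d: ⊤, e: ⊤, f: ⊤}
Applying B7's transfer function to that IN value gives OUT[B7] (row B7 above).

Answer: {a: -1, b: ⊤, c: ⊤, d: ⊤, e: ⊤, f: ⊤}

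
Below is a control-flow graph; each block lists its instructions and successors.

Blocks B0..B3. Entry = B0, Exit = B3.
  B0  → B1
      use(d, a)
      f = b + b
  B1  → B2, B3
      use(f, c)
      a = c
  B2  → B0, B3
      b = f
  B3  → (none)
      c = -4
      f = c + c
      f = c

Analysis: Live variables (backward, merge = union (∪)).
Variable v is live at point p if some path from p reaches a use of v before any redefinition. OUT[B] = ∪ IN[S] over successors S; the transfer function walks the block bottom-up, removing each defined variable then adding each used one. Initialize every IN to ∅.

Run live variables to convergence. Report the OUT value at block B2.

Answer: {a, b, c, d}

Trace:
Per-block solution:
  B0:   IN={a, b, c, d}   OUT={c, d, f}
  B1:   IN={c, d, f}   OUT={a, c, d, f}
  B2:   IN={a, c, d, f}   OUT={a, b, c, d}
  B3:   IN={}   OUT={}

Merge at B2: OUT[B2] = IN[B0] ⊔ IN[B3] = {a, b, c, d}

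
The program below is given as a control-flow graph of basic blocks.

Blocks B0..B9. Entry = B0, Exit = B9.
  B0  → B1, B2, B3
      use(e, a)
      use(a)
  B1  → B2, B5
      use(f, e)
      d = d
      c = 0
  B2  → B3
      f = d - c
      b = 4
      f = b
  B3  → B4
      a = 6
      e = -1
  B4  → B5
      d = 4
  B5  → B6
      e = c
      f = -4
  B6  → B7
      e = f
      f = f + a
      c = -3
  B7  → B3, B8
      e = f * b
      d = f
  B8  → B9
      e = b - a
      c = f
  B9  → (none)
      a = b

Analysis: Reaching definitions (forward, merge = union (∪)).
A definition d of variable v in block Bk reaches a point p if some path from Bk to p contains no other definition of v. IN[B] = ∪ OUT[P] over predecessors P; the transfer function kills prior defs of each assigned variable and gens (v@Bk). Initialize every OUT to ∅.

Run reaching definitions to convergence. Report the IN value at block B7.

Answer: {a@B3, b@B2, c@B6, d@B1, d@B4, e@B6, f@B6}

Working:
Fixpoint table:
  B0:  IN={}  OUT={}
  B1:  IN={}  OUT={c@B1, d@B1}
  B2:  IN={c@B1, d@B1}  OUT={b@B2, c@B1, d@B1, f@B2}
  B3:  IN={a@B3, b@B2, c@B1, c@B6, d@B1, d@B7, e@B7, f@B2, f@B6}  OUT={a@B3, b@B2, c@B1, c@B6, d@B1, d@B7, e@B3, f@B2, f@B6}
  B4:  IN={a@B3, b@B2, c@B1, c@B6, d@B1, d@B7, e@B3, f@B2, f@B6}  OUT={a@B3, b@B2, c@B1, c@B6, d@B4, e@B3, f@B2, f@B6}
  B5:  IN={a@B3, b@B2, c@B1, c@B6, d@B1, d@B4, e@B3, f@B2, f@B6}  OUT={a@B3, b@B2, c@B1, c@B6, d@B1, d@B4, e@B5, f@B5}
  B6:  IN={a@B3, b@B2, c@B1, c@B6, d@B1, d@B4, e@B5, f@B5}  OUT={a@B3, b@B2, c@B6, d@B1, d@B4, e@B6, f@B6}
  B7:  IN={a@B3, b@B2, c@B6, d@B1, d@B4, e@B6, f@B6}  OUT={a@B3, b@B2, c@B6, d@B7, e@B7, f@B6}
  B8:  IN={a@B3, b@B2, c@B6, d@B7, e@B7, f@B6}  OUT={a@B3, b@B2, c@B8, d@B7, e@B8, f@B6}
  B9:  IN={a@B3, b@B2, c@B8, d@B7, e@B8, f@B6}  OUT={a@B9, b@B2, c@B8, d@B7, e@B8, f@B6}

Merge at B7: IN[B7] = OUT[B6] = {a@B3, b@B2, c@B6, d@B1, d@B4, e@B6, f@B6}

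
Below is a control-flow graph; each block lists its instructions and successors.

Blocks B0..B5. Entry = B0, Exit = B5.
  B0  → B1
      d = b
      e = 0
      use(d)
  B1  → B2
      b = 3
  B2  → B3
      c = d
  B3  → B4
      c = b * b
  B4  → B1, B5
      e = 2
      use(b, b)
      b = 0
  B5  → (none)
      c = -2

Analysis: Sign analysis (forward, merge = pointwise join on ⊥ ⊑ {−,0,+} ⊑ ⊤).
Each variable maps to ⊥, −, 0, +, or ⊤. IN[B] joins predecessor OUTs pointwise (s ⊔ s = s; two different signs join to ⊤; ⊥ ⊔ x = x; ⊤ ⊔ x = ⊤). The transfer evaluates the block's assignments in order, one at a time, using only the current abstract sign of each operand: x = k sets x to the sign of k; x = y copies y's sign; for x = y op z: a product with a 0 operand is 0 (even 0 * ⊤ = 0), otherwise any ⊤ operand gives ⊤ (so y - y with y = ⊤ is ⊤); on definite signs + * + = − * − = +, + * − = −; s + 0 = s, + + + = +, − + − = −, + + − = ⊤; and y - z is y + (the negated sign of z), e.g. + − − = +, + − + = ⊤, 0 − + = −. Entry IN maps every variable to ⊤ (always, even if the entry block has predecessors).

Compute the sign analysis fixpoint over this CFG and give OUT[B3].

Answer: {a: ⊤, b: +, c: +, d: ⊤, e: ⊤, f: ⊤}

Working:
Per-block solution:
  B0: | IN=(all ⊤) | OUT={e:0; rest ⊤}
  B1: | IN=(all ⊤) | OUT={b:+; rest ⊤}
  B2: | IN={b:+; rest ⊤} | OUT={b:+; rest ⊤}
  B3: | IN={b:+; rest ⊤} | OUT={b:+, c:+; rest ⊤}
  B4: | IN={b:+, c:+; rest ⊤} | OUT={b:0, c:+, e:+; rest ⊤}
  B5: | IN={b:0, c:+, e:+; rest ⊤} | OUT={b:0, c:-, e:+; rest ⊤}

Merge at B3: IN[B3] = OUT[B2] = {a: ⊤, b: +, c: ⊤, d: ⊤, e: ⊤, f: ⊤}
Applying B3's transfer function to that IN value gives OUT[B3] (row B3 above).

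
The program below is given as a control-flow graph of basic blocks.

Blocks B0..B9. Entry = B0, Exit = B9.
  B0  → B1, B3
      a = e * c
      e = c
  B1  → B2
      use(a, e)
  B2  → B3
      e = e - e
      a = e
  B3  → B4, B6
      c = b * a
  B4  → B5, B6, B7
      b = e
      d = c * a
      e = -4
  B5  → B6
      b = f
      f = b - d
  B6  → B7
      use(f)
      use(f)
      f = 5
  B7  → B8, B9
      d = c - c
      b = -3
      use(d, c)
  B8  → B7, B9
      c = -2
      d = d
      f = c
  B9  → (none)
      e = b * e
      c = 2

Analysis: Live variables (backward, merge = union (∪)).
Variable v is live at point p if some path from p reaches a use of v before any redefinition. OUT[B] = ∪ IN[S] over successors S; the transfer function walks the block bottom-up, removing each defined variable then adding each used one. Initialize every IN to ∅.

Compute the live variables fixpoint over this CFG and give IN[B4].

Answer: {a, c, e, f}

Working:
Converged values:
  B0:  IN={b, c, e, f}  OUT={a, b, e, f}
  B1:  IN={a, b, e, f}  OUT={b, e, f}
  B2:  IN={b, e, f}  OUT={a, b, e, f}
  B3:  IN={a, b, e, f}  OUT={a, c, e, f}
  B4:  IN={a, c, e, f}  OUT={c, d, e, f}
  B5:  IN={c, d, e, f}  OUT={c, e, f}
  B6:  IN={c, e, f}  OUT={c, e}
  B7:  IN={c, e}  OUT={b, d, e}
  B8:  IN={b, d, e}  OUT={b, c, e}
  B9:  IN={b, e}  OUT={}

Merge at B4: OUT[B4] = IN[B5] ⊔ IN[B6] ⊔ IN[B7] = {c, d, e, f}
Applying B4's transfer function to that OUT value gives IN[B4] (row B4 above).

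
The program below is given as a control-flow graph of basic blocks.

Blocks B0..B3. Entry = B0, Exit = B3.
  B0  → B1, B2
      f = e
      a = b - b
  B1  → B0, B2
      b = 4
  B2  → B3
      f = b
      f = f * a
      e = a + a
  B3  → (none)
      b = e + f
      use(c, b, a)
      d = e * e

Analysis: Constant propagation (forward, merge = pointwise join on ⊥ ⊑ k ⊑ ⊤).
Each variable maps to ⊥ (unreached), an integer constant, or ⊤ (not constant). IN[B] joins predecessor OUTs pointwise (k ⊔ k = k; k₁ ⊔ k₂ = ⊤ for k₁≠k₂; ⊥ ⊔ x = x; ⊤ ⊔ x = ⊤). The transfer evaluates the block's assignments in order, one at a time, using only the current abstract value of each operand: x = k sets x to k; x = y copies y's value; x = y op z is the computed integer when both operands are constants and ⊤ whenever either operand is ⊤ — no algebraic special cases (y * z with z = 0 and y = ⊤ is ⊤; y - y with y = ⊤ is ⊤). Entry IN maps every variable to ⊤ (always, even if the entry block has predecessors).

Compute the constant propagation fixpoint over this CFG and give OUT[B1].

Fixpoint table:
  B0:  IN=(all ⊤)  OUT=(all ⊤)
  B1:  IN=(all ⊤)  OUT={b:4; rest ⊤}
  B2:  IN=(all ⊤)  OUT=(all ⊤)
  B3:  IN=(all ⊤)  OUT=(all ⊤)

Merge at B1: IN[B1] = OUT[B0] = {a: ⊤, b: ⊤, c: ⊤, d: ⊤, e: ⊤, f: ⊤}
Applying B1's transfer function to that IN value gives OUT[B1] (row B1 above).

Answer: {a: ⊤, b: 4, c: ⊤, d: ⊤, e: ⊤, f: ⊤}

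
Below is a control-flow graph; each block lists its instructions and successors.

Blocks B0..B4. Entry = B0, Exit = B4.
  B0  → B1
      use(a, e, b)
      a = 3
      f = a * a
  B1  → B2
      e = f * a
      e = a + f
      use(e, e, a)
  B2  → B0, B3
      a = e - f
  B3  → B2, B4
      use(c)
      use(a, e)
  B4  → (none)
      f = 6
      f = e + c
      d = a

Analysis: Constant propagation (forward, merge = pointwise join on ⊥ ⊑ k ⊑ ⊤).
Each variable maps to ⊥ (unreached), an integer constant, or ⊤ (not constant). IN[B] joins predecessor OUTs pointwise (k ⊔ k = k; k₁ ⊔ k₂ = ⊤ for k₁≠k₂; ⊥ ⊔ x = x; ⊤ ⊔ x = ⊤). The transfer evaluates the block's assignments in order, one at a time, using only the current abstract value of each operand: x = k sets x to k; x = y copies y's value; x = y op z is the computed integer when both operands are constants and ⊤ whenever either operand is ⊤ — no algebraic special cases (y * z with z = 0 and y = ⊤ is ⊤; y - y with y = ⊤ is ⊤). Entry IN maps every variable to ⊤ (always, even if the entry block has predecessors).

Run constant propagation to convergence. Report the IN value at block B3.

Answer: {a: 3, b: ⊤, c: ⊤, d: ⊤, e: 12, f: 9}

Derivation:
Converged values:
  B0:  IN=(all ⊤)  OUT={a:3, f:9; rest ⊤}
  B1:  IN={a:3, f:9; rest ⊤}  OUT={a:3, e:12, f:9; rest ⊤}
  B2:  IN={a:3, e:12, f:9; rest ⊤}  OUT={a:3, e:12, f:9; rest ⊤}
  B3:  IN={a:3, e:12, f:9; rest ⊤}  OUT={a:3, e:12, f:9; rest ⊤}
  B4:  IN={a:3, e:12, f:9; rest ⊤}  OUT={a:3, d:3, e:12; rest ⊤}

Merge at B3: IN[B3] = OUT[B2] = {a: 3, b: ⊤, c: ⊤, d: ⊤, e: 12, f: 9}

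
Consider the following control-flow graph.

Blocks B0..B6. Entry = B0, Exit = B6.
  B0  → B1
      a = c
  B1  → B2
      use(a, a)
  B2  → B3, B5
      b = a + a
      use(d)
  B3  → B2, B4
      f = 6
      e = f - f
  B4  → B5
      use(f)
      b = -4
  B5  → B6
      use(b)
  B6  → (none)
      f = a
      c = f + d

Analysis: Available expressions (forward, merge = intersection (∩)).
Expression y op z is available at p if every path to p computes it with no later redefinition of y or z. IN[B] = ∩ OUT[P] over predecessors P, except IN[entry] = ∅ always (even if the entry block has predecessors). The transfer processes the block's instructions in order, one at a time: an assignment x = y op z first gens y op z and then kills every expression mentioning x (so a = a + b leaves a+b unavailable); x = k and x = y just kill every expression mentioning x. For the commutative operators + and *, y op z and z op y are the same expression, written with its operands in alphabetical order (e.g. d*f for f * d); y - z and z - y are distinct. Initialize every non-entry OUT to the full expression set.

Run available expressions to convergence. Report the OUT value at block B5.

Per-block solution:
  B0: | IN={} | OUT={}
  B1: | IN={} | OUT={}
  B2: | IN={} | OUT={a+a}
  B3: | IN={a+a} | OUT={a+a, f-f}
  B4: | IN={a+a, f-f} | OUT={a+a, f-f}
  B5: | IN={a+a} | OUT={a+a}
  B6: | IN={a+a} | OUT={a+a, d+f}

Merge at B5: IN[B5] = OUT[B2] ∩ OUT[B4] = {a+a}
Applying B5's transfer function to that IN value gives OUT[B5] (row B5 above).

Answer: {a+a}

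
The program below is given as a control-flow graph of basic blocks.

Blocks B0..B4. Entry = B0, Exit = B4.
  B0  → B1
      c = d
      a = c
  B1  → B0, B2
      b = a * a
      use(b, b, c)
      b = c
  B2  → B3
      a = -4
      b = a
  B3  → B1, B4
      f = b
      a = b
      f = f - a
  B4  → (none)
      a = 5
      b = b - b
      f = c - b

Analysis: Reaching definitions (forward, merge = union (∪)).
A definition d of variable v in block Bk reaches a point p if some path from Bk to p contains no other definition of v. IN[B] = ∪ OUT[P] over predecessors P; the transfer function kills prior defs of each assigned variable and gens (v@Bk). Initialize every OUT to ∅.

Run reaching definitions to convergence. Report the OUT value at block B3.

Converged values:
  B0:  IN={a@B0, a@B3, b@B1, c@B0, f@B3}  OUT={a@B0, b@B1, c@B0, f@B3}
  B1:  IN={a@B0, a@B3, b@B1, b@B2, c@B0, f@B3}  OUT={a@B0, a@B3, b@B1, c@B0, f@B3}
  B2:  IN={a@B0, a@B3, b@B1, c@B0, f@B3}  OUT={a@B2, b@B2, c@B0, f@B3}
  B3:  IN={a@B2, b@B2, c@B0, f@B3}  OUT={a@B3, b@B2, c@B0, f@B3}
  B4:  IN={a@B3, b@B2, c@B0, f@B3}  OUT={a@B4, b@B4, c@B0, f@B4}

Merge at B3: IN[B3] = OUT[B2] = {a@B2, b@B2, c@B0, f@B3}
Applying B3's transfer function to that IN value gives OUT[B3] (row B3 above).

Answer: {a@B3, b@B2, c@B0, f@B3}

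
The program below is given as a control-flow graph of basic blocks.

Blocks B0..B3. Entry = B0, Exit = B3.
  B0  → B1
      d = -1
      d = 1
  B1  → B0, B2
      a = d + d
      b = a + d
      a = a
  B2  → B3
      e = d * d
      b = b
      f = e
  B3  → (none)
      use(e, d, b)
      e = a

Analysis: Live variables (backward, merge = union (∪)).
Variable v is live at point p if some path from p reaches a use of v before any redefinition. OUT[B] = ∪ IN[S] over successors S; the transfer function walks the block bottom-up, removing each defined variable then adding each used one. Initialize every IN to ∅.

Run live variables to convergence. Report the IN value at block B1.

Per-block solution:
  B0: | IN={} | OUT={d}
  B1: | IN={d} | OUT={a, b, d}
  B2: | IN={a, b, d} | OUT={a, b, d, e}
  B3: | IN={a, b, d, e} | OUT={}

Merge at B1: OUT[B1] = IN[B0] ⊔ IN[B2] = {a, b, d}
Applying B1's transfer function to that OUT value gives IN[B1] (row B1 above).

Answer: {d}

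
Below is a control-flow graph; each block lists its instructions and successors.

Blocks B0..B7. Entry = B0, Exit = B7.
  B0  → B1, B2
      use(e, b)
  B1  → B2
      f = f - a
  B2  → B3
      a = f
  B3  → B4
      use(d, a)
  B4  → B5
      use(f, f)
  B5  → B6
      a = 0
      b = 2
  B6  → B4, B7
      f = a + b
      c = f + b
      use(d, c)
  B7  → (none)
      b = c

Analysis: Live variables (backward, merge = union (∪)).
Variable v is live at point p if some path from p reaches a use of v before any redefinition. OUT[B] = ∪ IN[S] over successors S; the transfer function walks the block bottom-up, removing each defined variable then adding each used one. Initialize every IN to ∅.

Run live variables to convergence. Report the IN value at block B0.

Fixpoint table:
  B0:  IN={a, b, d, e, f}  OUT={a, d, f}
  B1:  IN={a, d, f}  OUT={d, f}
  B2:  IN={d, f}  OUT={a, d, f}
  B3:  IN={a, d, f}  OUT={d, f}
  B4:  IN={d, f}  OUT={d}
  B5:  IN={d}  OUT={a, b, d}
  B6:  IN={a, b, d}  OUT={c, d, f}
  B7:  IN={c}  OUT={}

Merge at B0: OUT[B0] = IN[B1] ⊔ IN[B2] = {a, d, f}
Applying B0's transfer function to that OUT value gives IN[B0] (row B0 above).

Answer: {a, b, d, e, f}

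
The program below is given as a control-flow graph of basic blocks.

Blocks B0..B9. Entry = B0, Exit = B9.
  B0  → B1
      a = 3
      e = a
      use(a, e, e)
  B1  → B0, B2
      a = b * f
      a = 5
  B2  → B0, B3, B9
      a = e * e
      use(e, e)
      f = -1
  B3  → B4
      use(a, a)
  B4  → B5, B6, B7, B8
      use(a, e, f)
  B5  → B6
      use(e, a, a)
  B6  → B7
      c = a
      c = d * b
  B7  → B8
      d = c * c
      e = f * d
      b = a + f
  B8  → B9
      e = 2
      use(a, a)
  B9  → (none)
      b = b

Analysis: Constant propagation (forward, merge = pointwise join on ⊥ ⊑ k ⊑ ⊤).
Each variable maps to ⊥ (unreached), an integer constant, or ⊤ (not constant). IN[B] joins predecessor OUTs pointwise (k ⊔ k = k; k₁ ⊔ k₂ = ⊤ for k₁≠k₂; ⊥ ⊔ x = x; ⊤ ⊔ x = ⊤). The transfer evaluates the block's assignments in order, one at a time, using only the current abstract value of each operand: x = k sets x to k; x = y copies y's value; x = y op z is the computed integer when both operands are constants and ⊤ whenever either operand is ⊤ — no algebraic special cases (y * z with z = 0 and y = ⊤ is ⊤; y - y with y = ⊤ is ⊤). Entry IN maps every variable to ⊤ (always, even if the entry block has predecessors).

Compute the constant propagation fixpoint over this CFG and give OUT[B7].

Converged values:
  B0: | IN=(all ⊤) | OUT={a:3, e:3; rest ⊤}
  B1: | IN={a:3, e:3; rest ⊤} | OUT={a:5, e:3; rest ⊤}
  B2: | IN={a:5, e:3; rest ⊤} | OUT={a:9, e:3, f:-1; rest ⊤}
  B3: | IN={a:9, e:3, f:-1; rest ⊤} | OUT={a:9, e:3, f:-1; rest ⊤}
  B4: | IN={a:9, e:3, f:-1; rest ⊤} | OUT={a:9, e:3, f:-1; rest ⊤}
  B5: | IN={a:9, e:3, f:-1; rest ⊤} | OUT={a:9, e:3, f:-1; rest ⊤}
  B6: | IN={a:9, e:3, f:-1; rest ⊤} | OUT={a:9, e:3, f:-1; rest ⊤}
  B7: | IN={a:9, e:3, f:-1; rest ⊤} | OUT={a:9, b:8, f:-1; rest ⊤}
  B8: | IN={a:9, f:-1; rest ⊤} | OUT={a:9, e:2, f:-1; rest ⊤}
  B9: | IN={a:9, f:-1; rest ⊤} | OUT={a:9, f:-1; rest ⊤}

Merge at B7: IN[B7] = OUT[B4] ⊔ OUT[B6] = {a: 9, b: ⊤, c: ⊤, d: ⊤, e: 3, f: -1}
Applying B7's transfer function to that IN value gives OUT[B7] (row B7 above).

Answer: {a: 9, b: 8, c: ⊤, d: ⊤, e: ⊤, f: -1}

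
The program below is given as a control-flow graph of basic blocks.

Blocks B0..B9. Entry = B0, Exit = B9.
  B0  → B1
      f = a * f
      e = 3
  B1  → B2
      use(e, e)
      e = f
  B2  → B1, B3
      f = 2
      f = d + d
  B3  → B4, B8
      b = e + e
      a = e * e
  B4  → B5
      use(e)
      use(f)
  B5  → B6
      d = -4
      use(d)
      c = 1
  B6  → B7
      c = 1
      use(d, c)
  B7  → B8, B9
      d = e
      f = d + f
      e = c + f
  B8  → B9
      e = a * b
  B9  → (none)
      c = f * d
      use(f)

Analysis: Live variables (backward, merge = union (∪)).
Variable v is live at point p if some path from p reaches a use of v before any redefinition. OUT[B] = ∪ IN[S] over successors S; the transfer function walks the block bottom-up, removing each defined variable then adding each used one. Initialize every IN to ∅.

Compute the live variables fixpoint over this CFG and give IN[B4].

Converged values:
  B0:  IN={a, d, f}  OUT={d, e, f}
  B1:  IN={d, e, f}  OUT={d, e}
  B2:  IN={d, e}  OUT={d, e, f}
  B3:  IN={d, e, f}  OUT={a, b, d, e, f}
  B4:  IN={a, b, e, f}  OUT={a, b, e, f}
  B5:  IN={a, b, e, f}  OUT={a, b, d, e, f}
  B6:  IN={a, b, d, e, f}  OUT={a, b, c, e, f}
  B7:  IN={a, b, c, e, f}  OUT={a, b, d, f}
  B8:  IN={a, b, d, f}  OUT={d, f}
  B9:  IN={d, f}  OUT={}

Merge at B4: OUT[B4] = IN[B5] = {a, b, e, f}
Applying B4's transfer function to that OUT value gives IN[B4] (row B4 above).

Answer: {a, b, e, f}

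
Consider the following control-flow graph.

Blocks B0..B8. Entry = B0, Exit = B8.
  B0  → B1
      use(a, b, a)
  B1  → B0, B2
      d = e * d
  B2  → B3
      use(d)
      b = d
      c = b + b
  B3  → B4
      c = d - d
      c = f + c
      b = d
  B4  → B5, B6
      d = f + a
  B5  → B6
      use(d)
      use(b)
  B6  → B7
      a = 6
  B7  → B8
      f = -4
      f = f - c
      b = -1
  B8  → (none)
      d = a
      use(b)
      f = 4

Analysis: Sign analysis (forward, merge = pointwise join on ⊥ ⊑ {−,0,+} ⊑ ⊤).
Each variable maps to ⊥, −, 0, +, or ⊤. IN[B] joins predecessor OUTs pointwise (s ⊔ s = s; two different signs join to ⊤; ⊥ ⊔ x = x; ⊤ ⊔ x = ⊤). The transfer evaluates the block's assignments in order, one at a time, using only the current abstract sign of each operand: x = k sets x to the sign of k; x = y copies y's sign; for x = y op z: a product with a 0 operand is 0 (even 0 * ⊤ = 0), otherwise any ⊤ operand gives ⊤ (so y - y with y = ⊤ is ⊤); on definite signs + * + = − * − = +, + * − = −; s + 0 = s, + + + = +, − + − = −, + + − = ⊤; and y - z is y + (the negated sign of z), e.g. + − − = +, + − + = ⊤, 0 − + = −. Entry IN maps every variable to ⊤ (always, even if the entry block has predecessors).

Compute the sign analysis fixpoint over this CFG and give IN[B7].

Per-block solution:
  B0: | IN=(all ⊤) | OUT=(all ⊤)
  B1: | IN=(all ⊤) | OUT=(all ⊤)
  B2: | IN=(all ⊤) | OUT=(all ⊤)
  B3: | IN=(all ⊤) | OUT=(all ⊤)
  B4: | IN=(all ⊤) | OUT=(all ⊤)
  B5: | IN=(all ⊤) | OUT=(all ⊤)
  B6: | IN=(all ⊤) | OUT={a:+; rest ⊤}
  B7: | IN={a:+; rest ⊤} | OUT={a:+, b:-; rest ⊤}
  B8: | IN={a:+, b:-; rest ⊤} | OUT={a:+, b:-, d:+, f:+; rest ⊤}

Merge at B7: IN[B7] = OUT[B6] = {a: +, b: ⊤, c: ⊤, d: ⊤, e: ⊤, f: ⊤}

Answer: {a: +, b: ⊤, c: ⊤, d: ⊤, e: ⊤, f: ⊤}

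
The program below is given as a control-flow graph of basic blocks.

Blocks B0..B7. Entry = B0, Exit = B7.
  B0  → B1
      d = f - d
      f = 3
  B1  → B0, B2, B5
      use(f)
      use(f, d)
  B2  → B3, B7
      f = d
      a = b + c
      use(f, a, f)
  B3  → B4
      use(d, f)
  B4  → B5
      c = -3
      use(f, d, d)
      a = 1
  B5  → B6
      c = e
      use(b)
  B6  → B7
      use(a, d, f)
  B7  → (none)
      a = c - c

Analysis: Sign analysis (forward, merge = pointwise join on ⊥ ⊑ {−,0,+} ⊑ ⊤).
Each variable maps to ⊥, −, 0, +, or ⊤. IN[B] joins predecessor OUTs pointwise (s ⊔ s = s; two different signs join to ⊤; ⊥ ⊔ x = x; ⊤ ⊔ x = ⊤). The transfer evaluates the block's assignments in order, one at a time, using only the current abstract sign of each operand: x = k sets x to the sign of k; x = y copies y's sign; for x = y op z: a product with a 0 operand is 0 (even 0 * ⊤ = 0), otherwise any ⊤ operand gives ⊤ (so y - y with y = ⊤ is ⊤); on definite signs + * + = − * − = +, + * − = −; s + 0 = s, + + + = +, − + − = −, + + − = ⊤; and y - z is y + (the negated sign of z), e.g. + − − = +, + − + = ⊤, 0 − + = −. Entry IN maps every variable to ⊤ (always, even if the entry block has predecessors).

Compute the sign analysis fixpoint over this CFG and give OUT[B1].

Answer: {a: ⊤, b: ⊤, c: ⊤, d: ⊤, e: ⊤, f: +}

Working:
Per-block solution:
  B0:   IN=(all ⊤)   OUT={f:+; rest ⊤}
  B1:   IN={f:+; rest ⊤}   OUT={f:+; rest ⊤}
  B2:   IN={f:+; rest ⊤}   OUT=(all ⊤)
  B3:   IN=(all ⊤)   OUT=(all ⊤)
  B4:   IN=(all ⊤)   OUT={a:+, c:-; rest ⊤}
  B5:   IN=(all ⊤)   OUT=(all ⊤)
  B6:   IN=(all ⊤)   OUT=(all ⊤)
  B7:   IN=(all ⊤)   OUT=(all ⊤)

Merge at B1: IN[B1] = OUT[B0] = {a: ⊤, b: ⊤, c: ⊤, d: ⊤, e: ⊤, f: +}
Applying B1's transfer function to that IN value gives OUT[B1] (row B1 above).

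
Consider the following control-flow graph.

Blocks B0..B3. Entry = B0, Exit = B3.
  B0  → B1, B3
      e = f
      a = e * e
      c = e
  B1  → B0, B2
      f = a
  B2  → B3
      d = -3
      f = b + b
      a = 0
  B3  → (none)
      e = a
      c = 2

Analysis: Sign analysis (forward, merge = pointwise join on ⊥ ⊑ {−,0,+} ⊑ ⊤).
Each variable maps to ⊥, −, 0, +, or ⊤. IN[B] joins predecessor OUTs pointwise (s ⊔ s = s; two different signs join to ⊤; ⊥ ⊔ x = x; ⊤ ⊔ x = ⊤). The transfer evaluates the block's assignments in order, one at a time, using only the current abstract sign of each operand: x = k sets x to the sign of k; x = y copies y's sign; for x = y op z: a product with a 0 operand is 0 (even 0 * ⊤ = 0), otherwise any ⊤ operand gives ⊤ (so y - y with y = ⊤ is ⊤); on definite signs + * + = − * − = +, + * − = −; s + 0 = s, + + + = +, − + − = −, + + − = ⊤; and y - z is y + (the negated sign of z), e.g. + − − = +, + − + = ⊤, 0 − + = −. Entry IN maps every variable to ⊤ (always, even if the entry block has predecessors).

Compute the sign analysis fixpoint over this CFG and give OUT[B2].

Per-block solution:
  B0: | IN=(all ⊤) | OUT=(all ⊤)
  B1: | IN=(all ⊤) | OUT=(all ⊤)
  B2: | IN=(all ⊤) | OUT={a:0, d:-; rest ⊤}
  B3: | IN=(all ⊤) | OUT={c:+; rest ⊤}

Merge at B2: IN[B2] = OUT[B1] = {a: ⊤, b: ⊤, c: ⊤, d: ⊤, e: ⊤, f: ⊤}
Applying B2's transfer function to that IN value gives OUT[B2] (row B2 above).

Answer: {a: 0, b: ⊤, c: ⊤, d: -, e: ⊤, f: ⊤}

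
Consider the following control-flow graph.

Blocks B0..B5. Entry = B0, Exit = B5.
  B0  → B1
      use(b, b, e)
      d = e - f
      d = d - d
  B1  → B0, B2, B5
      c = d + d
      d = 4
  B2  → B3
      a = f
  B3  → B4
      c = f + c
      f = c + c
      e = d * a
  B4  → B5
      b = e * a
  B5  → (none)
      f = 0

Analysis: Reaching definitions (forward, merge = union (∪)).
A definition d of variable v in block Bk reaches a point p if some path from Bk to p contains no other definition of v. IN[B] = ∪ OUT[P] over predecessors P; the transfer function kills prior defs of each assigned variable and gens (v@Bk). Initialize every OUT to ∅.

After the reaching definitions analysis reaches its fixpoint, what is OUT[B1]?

Converged values:
  B0:   IN={c@B1, d@B1}   OUT={c@B1, d@B0}
  B1:   IN={c@B1, d@B0}   OUT={c@B1, d@B1}
  B2:   IN={c@B1, d@B1}   OUT={a@B2, c@B1, d@B1}
  B3:   IN={a@B2, c@B1, d@B1}   OUT={a@B2, c@B3, d@B1, e@B3, f@B3}
  B4:   IN={a@B2, c@B3, d@B1, e@B3, f@B3}   OUT={a@B2, b@B4, c@B3, d@B1, e@B3, f@B3}
  B5:   IN={a@B2, b@B4, c@B1, c@B3, d@B1, e@B3, f@B3}   OUT={a@B2, b@B4, c@B1, c@B3, d@B1, e@B3, f@B5}

Merge at B1: IN[B1] = OUT[B0] = {c@B1, d@B0}
Applying B1's transfer function to that IN value gives OUT[B1] (row B1 above).

Answer: {c@B1, d@B1}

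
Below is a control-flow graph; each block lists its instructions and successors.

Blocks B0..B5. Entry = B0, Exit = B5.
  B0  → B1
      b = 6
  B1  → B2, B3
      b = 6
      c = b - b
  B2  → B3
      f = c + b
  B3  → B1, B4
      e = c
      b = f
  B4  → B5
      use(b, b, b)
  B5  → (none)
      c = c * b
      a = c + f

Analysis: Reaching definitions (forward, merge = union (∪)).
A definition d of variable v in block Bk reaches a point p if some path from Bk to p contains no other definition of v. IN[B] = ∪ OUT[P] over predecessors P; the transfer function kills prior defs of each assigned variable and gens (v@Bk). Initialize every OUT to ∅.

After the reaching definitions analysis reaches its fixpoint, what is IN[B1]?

Answer: {b@B0, b@B3, c@B1, e@B3, f@B2}

Derivation:
Converged values:
  B0:  IN={}  OUT={b@B0}
  B1:  IN={b@B0, b@B3, c@B1, e@B3, f@B2}  OUT={b@B1, c@B1, e@B3, f@B2}
  B2:  IN={b@B1, c@B1, e@B3, f@B2}  OUT={b@B1, c@B1, e@B3, f@B2}
  B3:  IN={b@B1, c@B1, e@B3, f@B2}  OUT={b@B3, c@B1, e@B3, f@B2}
  B4:  IN={b@B3, c@B1, e@B3, f@B2}  OUT={b@B3, c@B1, e@B3, f@B2}
  B5:  IN={b@B3, c@B1, e@B3, f@B2}  OUT={a@B5, b@B3, c@B5, e@B3, f@B2}

Merge at B1: IN[B1] = OUT[B0] ⊔ OUT[B3] = {b@B0, b@B3, c@B1, e@B3, f@B2}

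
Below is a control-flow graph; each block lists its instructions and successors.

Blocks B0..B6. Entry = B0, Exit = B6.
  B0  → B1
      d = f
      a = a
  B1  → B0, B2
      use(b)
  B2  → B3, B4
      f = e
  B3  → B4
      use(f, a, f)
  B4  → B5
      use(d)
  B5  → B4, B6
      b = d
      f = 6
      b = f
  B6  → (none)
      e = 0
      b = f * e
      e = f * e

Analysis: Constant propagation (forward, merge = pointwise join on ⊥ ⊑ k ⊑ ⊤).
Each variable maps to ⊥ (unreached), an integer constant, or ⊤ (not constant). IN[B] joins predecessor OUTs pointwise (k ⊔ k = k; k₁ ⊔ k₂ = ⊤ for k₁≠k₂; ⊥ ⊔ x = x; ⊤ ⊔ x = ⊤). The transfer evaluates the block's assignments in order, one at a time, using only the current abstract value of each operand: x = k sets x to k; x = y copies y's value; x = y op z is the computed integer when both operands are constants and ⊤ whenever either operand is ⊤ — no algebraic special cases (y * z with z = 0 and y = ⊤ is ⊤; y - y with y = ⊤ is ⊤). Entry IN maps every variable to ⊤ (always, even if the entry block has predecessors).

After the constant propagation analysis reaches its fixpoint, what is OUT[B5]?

Answer: {a: ⊤, b: 6, c: ⊤, d: ⊤, e: ⊤, f: 6}

Trace:
Fixpoint table:
  B0:  IN=(all ⊤)  OUT=(all ⊤)
  B1:  IN=(all ⊤)  OUT=(all ⊤)
  B2:  IN=(all ⊤)  OUT=(all ⊤)
  B3:  IN=(all ⊤)  OUT=(all ⊤)
  B4:  IN=(all ⊤)  OUT=(all ⊤)
  B5:  IN=(all ⊤)  OUT={b:6, f:6; rest ⊤}
  B6:  IN={b:6, f:6; rest ⊤}  OUT={b:0, e:0, f:6; rest ⊤}

Merge at B5: IN[B5] = OUT[B4] = {a: ⊤, b: ⊤, c: ⊤, d: ⊤, e: ⊤, f: ⊤}
Applying B5's transfer function to that IN value gives OUT[B5] (row B5 above).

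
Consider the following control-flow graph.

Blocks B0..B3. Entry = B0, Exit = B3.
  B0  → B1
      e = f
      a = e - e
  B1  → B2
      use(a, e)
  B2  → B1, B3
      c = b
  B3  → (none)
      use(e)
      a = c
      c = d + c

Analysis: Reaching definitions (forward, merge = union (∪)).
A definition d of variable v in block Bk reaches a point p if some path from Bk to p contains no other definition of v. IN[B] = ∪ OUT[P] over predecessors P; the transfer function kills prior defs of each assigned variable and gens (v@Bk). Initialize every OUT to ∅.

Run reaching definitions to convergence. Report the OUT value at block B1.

Answer: {a@B0, c@B2, e@B0}

Derivation:
Fixpoint table:
  B0:   IN={}   OUT={a@B0, e@B0}
  B1:   IN={a@B0, c@B2, e@B0}   OUT={a@B0, c@B2, e@B0}
  B2:   IN={a@B0, c@B2, e@B0}   OUT={a@B0, c@B2, e@B0}
  B3:   IN={a@B0, c@B2, e@B0}   OUT={a@B3, c@B3, e@B0}

Merge at B1: IN[B1] = OUT[B0] ⊔ OUT[B2] = {a@B0, c@B2, e@B0}
Applying B1's transfer function to that IN value gives OUT[B1] (row B1 above).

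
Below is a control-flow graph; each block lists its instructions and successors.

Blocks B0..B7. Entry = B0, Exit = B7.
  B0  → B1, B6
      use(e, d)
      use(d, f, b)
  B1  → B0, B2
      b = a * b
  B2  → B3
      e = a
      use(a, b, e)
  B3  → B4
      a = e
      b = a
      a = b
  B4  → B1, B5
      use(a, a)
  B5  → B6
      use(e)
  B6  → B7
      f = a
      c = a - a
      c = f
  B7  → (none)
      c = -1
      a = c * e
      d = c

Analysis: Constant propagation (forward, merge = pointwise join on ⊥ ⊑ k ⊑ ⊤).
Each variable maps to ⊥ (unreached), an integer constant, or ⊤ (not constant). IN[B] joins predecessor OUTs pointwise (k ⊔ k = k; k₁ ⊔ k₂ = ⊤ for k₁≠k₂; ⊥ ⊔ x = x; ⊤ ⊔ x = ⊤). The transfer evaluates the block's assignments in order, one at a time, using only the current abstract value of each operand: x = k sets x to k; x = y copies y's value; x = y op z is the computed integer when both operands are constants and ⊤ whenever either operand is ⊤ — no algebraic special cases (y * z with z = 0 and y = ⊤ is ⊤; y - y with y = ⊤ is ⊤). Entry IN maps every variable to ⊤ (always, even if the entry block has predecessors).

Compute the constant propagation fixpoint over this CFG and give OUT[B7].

Converged values:
  B0:  IN=(all ⊤)  OUT=(all ⊤)
  B1:  IN=(all ⊤)  OUT=(all ⊤)
  B2:  IN=(all ⊤)  OUT=(all ⊤)
  B3:  IN=(all ⊤)  OUT=(all ⊤)
  B4:  IN=(all ⊤)  OUT=(all ⊤)
  B5:  IN=(all ⊤)  OUT=(all ⊤)
  B6:  IN=(all ⊤)  OUT=(all ⊤)
  B7:  IN=(all ⊤)  OUT={c:-1, d:-1; rest ⊤}

Merge at B7: IN[B7] = OUT[B6] = {a: ⊤, b: ⊤, c: ⊤, d: ⊤, e: ⊤, f: ⊤}
Applying B7's transfer function to that IN value gives OUT[B7] (row B7 above).

Answer: {a: ⊤, b: ⊤, c: -1, d: -1, e: ⊤, f: ⊤}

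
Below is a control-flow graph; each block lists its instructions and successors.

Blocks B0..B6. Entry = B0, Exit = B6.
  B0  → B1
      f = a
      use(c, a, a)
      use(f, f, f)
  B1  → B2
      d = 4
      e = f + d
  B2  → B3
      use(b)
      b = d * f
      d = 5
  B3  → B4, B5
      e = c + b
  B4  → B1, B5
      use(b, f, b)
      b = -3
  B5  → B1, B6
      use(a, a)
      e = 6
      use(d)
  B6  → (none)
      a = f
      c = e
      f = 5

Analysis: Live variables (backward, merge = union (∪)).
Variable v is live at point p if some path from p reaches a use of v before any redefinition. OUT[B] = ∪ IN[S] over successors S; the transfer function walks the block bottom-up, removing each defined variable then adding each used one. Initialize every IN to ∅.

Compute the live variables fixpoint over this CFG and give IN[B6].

Answer: {e, f}

Working:
Converged values:
  B0: | IN={a, b, c} | OUT={a, b, c, f}
  B1: | IN={a, b, c, f} | OUT={a, b, c, d, f}
  B2: | IN={a, b, c, d, f} | OUT={a, b, c, d, f}
  B3: | IN={a, b, c, d, f} | OUT={a, b, c, d, f}
  B4: | IN={a, b, c, d, f} | OUT={a, b, c, d, f}
  B5: | IN={a, b, c, d, f} | OUT={a, b, c, e, f}
  B6: | IN={e, f} | OUT={}

B6 is the boundary node: OUT[B6] = {}
Applying B6's transfer function to that OUT value gives IN[B6] (row B6 above).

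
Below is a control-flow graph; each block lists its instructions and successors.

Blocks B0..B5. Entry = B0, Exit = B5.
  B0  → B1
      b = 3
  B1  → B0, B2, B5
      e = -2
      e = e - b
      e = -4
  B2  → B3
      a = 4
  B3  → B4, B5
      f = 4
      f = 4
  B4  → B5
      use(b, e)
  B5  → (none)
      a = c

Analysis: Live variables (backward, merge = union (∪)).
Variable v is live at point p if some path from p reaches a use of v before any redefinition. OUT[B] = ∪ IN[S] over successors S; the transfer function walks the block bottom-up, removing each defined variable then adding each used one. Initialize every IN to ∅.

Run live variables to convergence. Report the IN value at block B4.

Per-block solution:
  B0:   IN={c}   OUT={b, c}
  B1:   IN={b, c}   OUT={b, c, e}
  B2:   IN={b, c, e}   OUT={b, c, e}
  B3:   IN={b, c, e}   OUT={b, c, e}
  B4:   IN={b, c, e}   OUT={c}
  B5:   IN={c}   OUT={}

Merge at B4: OUT[B4] = IN[B5] = {c}
Applying B4's transfer function to that OUT value gives IN[B4] (row B4 above).

Answer: {b, c, e}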